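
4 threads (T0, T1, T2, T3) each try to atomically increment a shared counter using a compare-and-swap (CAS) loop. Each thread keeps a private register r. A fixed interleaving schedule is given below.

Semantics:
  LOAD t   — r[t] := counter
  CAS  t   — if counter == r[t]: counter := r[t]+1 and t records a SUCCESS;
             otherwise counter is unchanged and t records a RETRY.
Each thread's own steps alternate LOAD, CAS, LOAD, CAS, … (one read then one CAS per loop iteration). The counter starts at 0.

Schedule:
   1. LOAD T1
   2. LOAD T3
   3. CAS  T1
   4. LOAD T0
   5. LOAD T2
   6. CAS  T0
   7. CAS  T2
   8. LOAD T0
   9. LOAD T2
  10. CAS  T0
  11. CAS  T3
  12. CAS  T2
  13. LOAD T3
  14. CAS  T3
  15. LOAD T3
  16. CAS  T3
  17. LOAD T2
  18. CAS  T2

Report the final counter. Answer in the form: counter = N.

counter = 6

T1 LOAD — after: cnt=0, r=0 — load
T3 LOAD — after: cnt=0, r=0 — load
T1 CAS — after: cnt=1, r=0 — ok
T0 LOAD — after: cnt=1, r=1 — load
T2 LOAD — after: cnt=1, r=1 — load
T0 CAS — after: cnt=2, r=1 — ok
T2 CAS — after: cnt=2, r=1 — retry
T0 LOAD — after: cnt=2, r=2 — load
T2 LOAD — after: cnt=2, r=2 — load
T0 CAS — after: cnt=3, r=2 — ok
T3 CAS — after: cnt=3, r=0 — retry
T2 CAS — after: cnt=3, r=2 — retry
T3 LOAD — after: cnt=3, r=3 — load
T3 CAS — after: cnt=4, r=3 — ok
T3 LOAD — after: cnt=4, r=4 — load
T3 CAS — after: cnt=5, r=4 — ok
T2 LOAD — after: cnt=5, r=5 — load
T2 CAS — after: cnt=6, r=5 — ok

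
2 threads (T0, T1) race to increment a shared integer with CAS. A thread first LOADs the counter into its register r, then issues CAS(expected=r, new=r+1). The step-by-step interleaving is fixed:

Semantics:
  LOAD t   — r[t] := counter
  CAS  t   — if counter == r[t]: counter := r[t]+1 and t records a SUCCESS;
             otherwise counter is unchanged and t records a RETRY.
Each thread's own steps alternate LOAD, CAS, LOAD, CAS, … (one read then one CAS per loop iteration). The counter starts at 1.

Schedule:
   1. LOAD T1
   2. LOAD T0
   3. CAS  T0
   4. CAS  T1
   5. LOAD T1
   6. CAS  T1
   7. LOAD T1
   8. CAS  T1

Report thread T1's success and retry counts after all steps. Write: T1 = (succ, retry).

1. LOAD T1 → mem=1 r[T1]=1 [LOAD]
2. LOAD T0 → mem=1 r[T0]=1 [LOAD]
3. CAS T0 → mem=2 r[T0]=1 [OK]
4. CAS T1 → mem=2 r[T1]=1 [RETRY]
5. LOAD T1 → mem=2 r[T1]=2 [LOAD]
6. CAS T1 → mem=3 r[T1]=2 [OK]
7. LOAD T1 → mem=3 r[T1]=3 [LOAD]
8. CAS T1 → mem=4 r[T1]=3 [OK]

T1 = (2, 1)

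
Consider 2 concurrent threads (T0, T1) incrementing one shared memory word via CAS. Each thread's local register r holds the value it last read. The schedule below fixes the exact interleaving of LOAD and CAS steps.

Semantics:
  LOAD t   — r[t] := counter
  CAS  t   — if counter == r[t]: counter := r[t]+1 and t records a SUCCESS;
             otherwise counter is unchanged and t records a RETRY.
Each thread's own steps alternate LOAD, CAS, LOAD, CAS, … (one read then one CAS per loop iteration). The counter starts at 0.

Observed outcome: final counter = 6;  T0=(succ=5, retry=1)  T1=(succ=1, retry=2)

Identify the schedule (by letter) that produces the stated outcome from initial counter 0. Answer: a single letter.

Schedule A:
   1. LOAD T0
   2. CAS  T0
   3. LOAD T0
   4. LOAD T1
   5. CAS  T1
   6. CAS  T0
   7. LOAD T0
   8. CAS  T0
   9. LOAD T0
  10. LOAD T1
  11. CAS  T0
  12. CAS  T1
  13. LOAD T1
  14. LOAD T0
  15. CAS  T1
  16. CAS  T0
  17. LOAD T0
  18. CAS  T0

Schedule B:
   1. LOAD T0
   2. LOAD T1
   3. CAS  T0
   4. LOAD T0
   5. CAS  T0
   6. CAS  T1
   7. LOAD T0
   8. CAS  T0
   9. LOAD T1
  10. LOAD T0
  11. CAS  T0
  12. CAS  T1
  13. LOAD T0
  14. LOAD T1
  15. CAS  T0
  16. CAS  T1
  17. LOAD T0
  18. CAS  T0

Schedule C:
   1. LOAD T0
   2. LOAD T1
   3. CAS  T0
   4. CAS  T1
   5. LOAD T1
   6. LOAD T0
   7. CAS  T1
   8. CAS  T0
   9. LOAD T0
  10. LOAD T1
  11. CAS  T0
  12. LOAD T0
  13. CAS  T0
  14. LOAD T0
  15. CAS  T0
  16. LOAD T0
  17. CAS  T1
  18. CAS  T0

Run C:
step 1: T0 LOAD ⇒ load; ctr=0 reg=0
step 2: T1 LOAD ⇒ load; ctr=0 reg=0
step 3: T0 CAS ⇒ ok; ctr=1 reg=0
step 4: T1 CAS ⇒ retry; ctr=1 reg=0
step 5: T1 LOAD ⇒ load; ctr=1 reg=1
step 6: T0 LOAD ⇒ load; ctr=1 reg=1
step 7: T1 CAS ⇒ ok; ctr=2 reg=1
step 8: T0 CAS ⇒ retry; ctr=2 reg=1
step 9: T0 LOAD ⇒ load; ctr=2 reg=2
step 10: T1 LOAD ⇒ load; ctr=2 reg=2
step 11: T0 CAS ⇒ ok; ctr=3 reg=2
step 12: T0 LOAD ⇒ load; ctr=3 reg=3
step 13: T0 CAS ⇒ ok; ctr=4 reg=3
step 14: T0 LOAD ⇒ load; ctr=4 reg=4
step 15: T0 CAS ⇒ ok; ctr=5 reg=4
step 16: T0 LOAD ⇒ load; ctr=5 reg=5
step 17: T1 CAS ⇒ retry; ctr=5 reg=2
step 18: T0 CAS ⇒ ok; ctr=6 reg=5

C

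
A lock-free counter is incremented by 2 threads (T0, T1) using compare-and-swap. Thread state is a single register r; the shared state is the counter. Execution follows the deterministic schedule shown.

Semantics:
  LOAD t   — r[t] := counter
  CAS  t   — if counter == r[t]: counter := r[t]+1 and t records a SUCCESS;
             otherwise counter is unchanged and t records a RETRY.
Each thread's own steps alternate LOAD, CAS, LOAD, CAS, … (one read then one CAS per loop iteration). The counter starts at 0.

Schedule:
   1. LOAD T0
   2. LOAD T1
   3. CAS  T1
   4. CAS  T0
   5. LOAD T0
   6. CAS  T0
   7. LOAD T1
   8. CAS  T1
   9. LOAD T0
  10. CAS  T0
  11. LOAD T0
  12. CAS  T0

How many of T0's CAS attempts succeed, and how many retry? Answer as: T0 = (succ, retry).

T0 = (3, 1)

1. LOAD T0 → mem=0 r[T0]=0 [LOAD]
2. LOAD T1 → mem=0 r[T1]=0 [LOAD]
3. CAS T1 → mem=1 r[T1]=0 [OK]
4. CAS T0 → mem=1 r[T0]=0 [RETRY]
5. LOAD T0 → mem=1 r[T0]=1 [LOAD]
6. CAS T0 → mem=2 r[T0]=1 [OK]
7. LOAD T1 → mem=2 r[T1]=2 [LOAD]
8. CAS T1 → mem=3 r[T1]=2 [OK]
9. LOAD T0 → mem=3 r[T0]=3 [LOAD]
10. CAS T0 → mem=4 r[T0]=3 [OK]
11. LOAD T0 → mem=4 r[T0]=4 [LOAD]
12. CAS T0 → mem=5 r[T0]=4 [OK]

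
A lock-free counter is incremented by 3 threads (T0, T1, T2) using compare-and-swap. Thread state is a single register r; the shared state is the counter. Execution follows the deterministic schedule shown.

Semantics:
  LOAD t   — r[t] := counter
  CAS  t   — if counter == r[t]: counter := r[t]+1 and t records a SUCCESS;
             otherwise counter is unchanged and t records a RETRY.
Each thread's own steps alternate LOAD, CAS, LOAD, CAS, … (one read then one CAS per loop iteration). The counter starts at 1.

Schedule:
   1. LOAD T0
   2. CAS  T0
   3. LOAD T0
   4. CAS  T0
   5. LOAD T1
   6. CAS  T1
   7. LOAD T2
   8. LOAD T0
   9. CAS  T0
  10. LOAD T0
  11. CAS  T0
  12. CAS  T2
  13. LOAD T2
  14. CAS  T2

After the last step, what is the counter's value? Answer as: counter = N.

counter = 7

   1) LOAD T0:  M=1  r_T0=1
   2) CAS  T0:  M=2  r_T0=1 ✓
   3) LOAD T0:  M=2  r_T0=2
   4) CAS  T0:  M=3  r_T0=2 ✓
   5) LOAD T1:  M=3  r_T1=3
   6) CAS  T1:  M=4  r_T1=3 ✓
   7) LOAD T2:  M=4  r_T2=4
   8) LOAD T0:  M=4  r_T0=4
   9) CAS  T0:  M=5  r_T0=4 ✓
  10) LOAD T0:  M=5  r_T0=5
  11) CAS  T0:  M=6  r_T0=5 ✓
  12) CAS  T2:  M=6  r_T2=4 ✗
  13) LOAD T2:  M=6  r_T2=6
  14) CAS  T2:  M=7  r_T2=6 ✓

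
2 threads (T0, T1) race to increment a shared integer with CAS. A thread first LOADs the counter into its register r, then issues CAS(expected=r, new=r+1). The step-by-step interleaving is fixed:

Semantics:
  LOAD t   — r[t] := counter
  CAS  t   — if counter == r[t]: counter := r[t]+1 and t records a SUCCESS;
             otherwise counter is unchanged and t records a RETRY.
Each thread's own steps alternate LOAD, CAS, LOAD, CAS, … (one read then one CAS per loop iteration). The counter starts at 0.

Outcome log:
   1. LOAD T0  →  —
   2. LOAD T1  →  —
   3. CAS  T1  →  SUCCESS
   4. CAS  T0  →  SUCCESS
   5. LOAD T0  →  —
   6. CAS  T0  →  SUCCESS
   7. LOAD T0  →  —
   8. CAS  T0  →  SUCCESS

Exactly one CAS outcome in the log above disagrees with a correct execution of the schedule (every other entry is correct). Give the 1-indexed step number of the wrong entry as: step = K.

step = 4

Reference trace:
[1] T0.load  rd  (counter 0, T0.r 0)
[2] T1.load  rd  (counter 0, T1.r 0)
[3] T1.cas  hit  (counter 1, T1.r 0)
[4] T0.cas  miss  (counter 1, T0.r 0)
[5] T0.load  rd  (counter 1, T0.r 1)
[6] T0.cas  hit  (counter 2, T0.r 1)
[7] T0.load  rd  (counter 2, T0.r 2)
[8] T0.cas  hit  (counter 3, T0.r 2)
Mismatch at 4.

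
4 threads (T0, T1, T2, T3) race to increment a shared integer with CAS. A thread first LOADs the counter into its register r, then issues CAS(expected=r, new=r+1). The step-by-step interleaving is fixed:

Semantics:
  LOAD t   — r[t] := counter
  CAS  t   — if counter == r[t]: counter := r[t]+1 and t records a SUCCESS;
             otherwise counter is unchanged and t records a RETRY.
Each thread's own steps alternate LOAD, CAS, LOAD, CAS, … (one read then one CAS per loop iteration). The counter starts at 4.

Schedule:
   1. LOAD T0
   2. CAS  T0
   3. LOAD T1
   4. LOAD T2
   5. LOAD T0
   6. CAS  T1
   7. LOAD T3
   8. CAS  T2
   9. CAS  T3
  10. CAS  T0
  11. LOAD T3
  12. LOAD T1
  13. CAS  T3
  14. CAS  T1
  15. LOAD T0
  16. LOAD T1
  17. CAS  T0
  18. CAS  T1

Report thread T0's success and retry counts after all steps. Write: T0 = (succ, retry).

#1 T0 reads 4
#2 T0 CAS(4→5) writes; counter now 5
#3 T1 reads 5
#4 T2 reads 5
#5 T0 reads 5
#6 T1 CAS(5→6) writes; counter now 6
#7 T3 reads 6
#8 T2 CAS(5→6) fails; counter now 6
#9 T3 CAS(6→7) writes; counter now 7
#10 T0 CAS(5→6) fails; counter now 7
#11 T3 reads 7
#12 T1 reads 7
#13 T3 CAS(7→8) writes; counter now 8
#14 T1 CAS(7→8) fails; counter now 8
#15 T0 reads 8
#16 T1 reads 8
#17 T0 CAS(8→9) writes; counter now 9
#18 T1 CAS(8→9) fails; counter now 9

T0 = (2, 1)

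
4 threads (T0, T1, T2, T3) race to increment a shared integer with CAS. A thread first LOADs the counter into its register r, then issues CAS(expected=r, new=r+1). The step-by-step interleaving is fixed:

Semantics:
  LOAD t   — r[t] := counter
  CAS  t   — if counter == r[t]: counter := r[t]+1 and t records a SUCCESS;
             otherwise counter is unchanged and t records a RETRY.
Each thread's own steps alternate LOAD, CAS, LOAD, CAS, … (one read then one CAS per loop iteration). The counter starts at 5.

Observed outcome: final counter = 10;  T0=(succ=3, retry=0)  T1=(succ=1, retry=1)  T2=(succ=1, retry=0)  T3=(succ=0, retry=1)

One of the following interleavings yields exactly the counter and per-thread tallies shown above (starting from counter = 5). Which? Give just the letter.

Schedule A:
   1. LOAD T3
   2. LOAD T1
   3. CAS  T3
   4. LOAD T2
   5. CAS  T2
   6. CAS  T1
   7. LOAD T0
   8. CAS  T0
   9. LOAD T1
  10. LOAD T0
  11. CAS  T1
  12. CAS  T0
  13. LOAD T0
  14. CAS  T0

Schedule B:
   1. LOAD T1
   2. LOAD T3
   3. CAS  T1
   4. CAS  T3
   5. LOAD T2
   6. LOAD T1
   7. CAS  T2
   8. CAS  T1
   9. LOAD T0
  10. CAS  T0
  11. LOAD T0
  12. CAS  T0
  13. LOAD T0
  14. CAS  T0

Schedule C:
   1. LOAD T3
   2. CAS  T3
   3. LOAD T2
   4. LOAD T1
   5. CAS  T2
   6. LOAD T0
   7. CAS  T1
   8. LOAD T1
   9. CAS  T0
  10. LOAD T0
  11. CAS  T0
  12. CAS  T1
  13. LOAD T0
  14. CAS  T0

Simulating candidate B:
1. LOAD T1 → mem=5 r[T1]=5 [LOAD]
2. LOAD T3 → mem=5 r[T3]=5 [LOAD]
3. CAS T1 → mem=6 r[T1]=5 [OK]
4. CAS T3 → mem=6 r[T3]=5 [RETRY]
5. LOAD T2 → mem=6 r[T2]=6 [LOAD]
6. LOAD T1 → mem=6 r[T1]=6 [LOAD]
7. CAS T2 → mem=7 r[T2]=6 [OK]
8. CAS T1 → mem=7 r[T1]=6 [RETRY]
9. LOAD T0 → mem=7 r[T0]=7 [LOAD]
10. CAS T0 → mem=8 r[T0]=7 [OK]
11. LOAD T0 → mem=8 r[T0]=8 [LOAD]
12. CAS T0 → mem=9 r[T0]=8 [OK]
13. LOAD T0 → mem=9 r[T0]=9 [LOAD]
14. CAS T0 → mem=10 r[T0]=9 [OK]

B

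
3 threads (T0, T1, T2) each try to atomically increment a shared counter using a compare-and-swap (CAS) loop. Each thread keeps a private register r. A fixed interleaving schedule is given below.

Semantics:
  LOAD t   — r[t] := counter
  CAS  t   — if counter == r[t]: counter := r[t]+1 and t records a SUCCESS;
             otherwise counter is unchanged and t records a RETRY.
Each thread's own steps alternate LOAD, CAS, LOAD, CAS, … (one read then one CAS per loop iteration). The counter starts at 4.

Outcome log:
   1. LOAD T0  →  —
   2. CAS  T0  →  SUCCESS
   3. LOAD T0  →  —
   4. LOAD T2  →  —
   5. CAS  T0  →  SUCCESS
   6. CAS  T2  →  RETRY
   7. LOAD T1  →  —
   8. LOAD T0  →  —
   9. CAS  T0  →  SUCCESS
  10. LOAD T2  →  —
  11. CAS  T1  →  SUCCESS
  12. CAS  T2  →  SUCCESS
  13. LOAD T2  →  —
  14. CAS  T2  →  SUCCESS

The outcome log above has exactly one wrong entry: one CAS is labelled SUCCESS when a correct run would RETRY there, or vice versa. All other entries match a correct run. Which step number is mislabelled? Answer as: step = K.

Re-executing:
step 1: T0 LOAD ⇒ load; ctr=4 reg=4
step 2: T0 CAS ⇒ ok; ctr=5 reg=4
step 3: T0 LOAD ⇒ load; ctr=5 reg=5
step 4: T2 LOAD ⇒ load; ctr=5 reg=5
step 5: T0 CAS ⇒ ok; ctr=6 reg=5
step 6: T2 CAS ⇒ retry; ctr=6 reg=5
step 7: T1 LOAD ⇒ load; ctr=6 reg=6
step 8: T0 LOAD ⇒ load; ctr=6 reg=6
step 9: T0 CAS ⇒ ok; ctr=7 reg=6
step 10: T2 LOAD ⇒ load; ctr=7 reg=7
step 11: T1 CAS ⇒ retry; ctr=7 reg=6
step 12: T2 CAS ⇒ ok; ctr=8 reg=7
step 13: T2 LOAD ⇒ load; ctr=8 reg=8
step 14: T2 CAS ⇒ ok; ctr=9 reg=8
Flip is step 11.

step = 11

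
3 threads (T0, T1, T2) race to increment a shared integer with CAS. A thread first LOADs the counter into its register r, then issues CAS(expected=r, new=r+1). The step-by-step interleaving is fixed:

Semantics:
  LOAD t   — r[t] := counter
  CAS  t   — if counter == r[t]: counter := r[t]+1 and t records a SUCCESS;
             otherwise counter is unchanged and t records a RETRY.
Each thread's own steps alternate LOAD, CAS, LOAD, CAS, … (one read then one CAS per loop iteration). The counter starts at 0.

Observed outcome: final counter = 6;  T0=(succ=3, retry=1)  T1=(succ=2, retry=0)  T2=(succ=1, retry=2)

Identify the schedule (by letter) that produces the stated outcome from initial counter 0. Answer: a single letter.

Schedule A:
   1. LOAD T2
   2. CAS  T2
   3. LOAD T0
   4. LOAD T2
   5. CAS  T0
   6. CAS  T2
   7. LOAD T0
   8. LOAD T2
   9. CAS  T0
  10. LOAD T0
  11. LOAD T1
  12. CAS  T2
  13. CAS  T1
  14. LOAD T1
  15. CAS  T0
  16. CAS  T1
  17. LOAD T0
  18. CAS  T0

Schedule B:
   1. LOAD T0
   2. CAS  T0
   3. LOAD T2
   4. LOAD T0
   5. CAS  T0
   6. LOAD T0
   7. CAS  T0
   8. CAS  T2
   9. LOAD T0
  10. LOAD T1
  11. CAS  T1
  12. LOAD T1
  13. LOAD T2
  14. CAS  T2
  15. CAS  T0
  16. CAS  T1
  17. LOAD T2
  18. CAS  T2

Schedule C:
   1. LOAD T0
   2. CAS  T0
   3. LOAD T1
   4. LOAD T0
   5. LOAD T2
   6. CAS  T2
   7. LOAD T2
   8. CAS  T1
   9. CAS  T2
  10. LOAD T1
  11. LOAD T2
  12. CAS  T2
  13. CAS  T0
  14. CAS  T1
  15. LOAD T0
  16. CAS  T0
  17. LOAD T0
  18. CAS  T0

A

Simulating candidate A:
step 1: T2 LOAD ⇒ load; ctr=0 reg=0
step 2: T2 CAS ⇒ ok; ctr=1 reg=0
step 3: T0 LOAD ⇒ load; ctr=1 reg=1
step 4: T2 LOAD ⇒ load; ctr=1 reg=1
step 5: T0 CAS ⇒ ok; ctr=2 reg=1
step 6: T2 CAS ⇒ retry; ctr=2 reg=1
step 7: T0 LOAD ⇒ load; ctr=2 reg=2
step 8: T2 LOAD ⇒ load; ctr=2 reg=2
step 9: T0 CAS ⇒ ok; ctr=3 reg=2
step 10: T0 LOAD ⇒ load; ctr=3 reg=3
step 11: T1 LOAD ⇒ load; ctr=3 reg=3
step 12: T2 CAS ⇒ retry; ctr=3 reg=2
step 13: T1 CAS ⇒ ok; ctr=4 reg=3
step 14: T1 LOAD ⇒ load; ctr=4 reg=4
step 15: T0 CAS ⇒ retry; ctr=4 reg=3
step 16: T1 CAS ⇒ ok; ctr=5 reg=4
step 17: T0 LOAD ⇒ load; ctr=5 reg=5
step 18: T0 CAS ⇒ ok; ctr=6 reg=5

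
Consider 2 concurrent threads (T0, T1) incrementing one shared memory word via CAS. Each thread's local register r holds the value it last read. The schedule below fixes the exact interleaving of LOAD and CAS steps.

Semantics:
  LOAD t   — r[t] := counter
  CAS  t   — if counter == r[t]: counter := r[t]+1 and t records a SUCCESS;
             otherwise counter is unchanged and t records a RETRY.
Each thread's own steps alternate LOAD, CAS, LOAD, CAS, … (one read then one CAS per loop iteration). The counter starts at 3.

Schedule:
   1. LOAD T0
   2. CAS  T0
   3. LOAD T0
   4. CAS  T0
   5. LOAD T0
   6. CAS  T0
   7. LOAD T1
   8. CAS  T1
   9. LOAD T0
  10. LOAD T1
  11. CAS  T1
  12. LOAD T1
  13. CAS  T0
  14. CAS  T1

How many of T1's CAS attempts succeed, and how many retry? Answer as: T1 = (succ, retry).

#1 T0 reads 3
#2 T0 CAS(3→4) writes; counter now 4
#3 T0 reads 4
#4 T0 CAS(4→5) writes; counter now 5
#5 T0 reads 5
#6 T0 CAS(5→6) writes; counter now 6
#7 T1 reads 6
#8 T1 CAS(6→7) writes; counter now 7
#9 T0 reads 7
#10 T1 reads 7
#11 T1 CAS(7→8) writes; counter now 8
#12 T1 reads 8
#13 T0 CAS(7→8) fails; counter now 8
#14 T1 CAS(8→9) writes; counter now 9

T1 = (3, 0)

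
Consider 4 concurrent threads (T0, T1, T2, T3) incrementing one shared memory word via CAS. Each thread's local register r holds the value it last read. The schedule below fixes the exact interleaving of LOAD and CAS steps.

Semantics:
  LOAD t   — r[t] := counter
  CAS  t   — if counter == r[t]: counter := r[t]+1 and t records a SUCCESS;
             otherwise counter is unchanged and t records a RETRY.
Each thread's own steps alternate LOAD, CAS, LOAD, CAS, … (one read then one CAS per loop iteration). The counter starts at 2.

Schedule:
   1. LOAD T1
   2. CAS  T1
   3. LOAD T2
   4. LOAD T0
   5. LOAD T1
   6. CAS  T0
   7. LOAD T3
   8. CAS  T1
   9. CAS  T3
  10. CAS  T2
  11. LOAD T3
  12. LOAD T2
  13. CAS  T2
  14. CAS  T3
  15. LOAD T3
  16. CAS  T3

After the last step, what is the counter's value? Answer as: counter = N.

counter = 7

1. LOAD T1 → mem=2 r[T1]=2 [LOAD]
2. CAS T1 → mem=3 r[T1]=2 [OK]
3. LOAD T2 → mem=3 r[T2]=3 [LOAD]
4. LOAD T0 → mem=3 r[T0]=3 [LOAD]
5. LOAD T1 → mem=3 r[T1]=3 [LOAD]
6. CAS T0 → mem=4 r[T0]=3 [OK]
7. LOAD T3 → mem=4 r[T3]=4 [LOAD]
8. CAS T1 → mem=4 r[T1]=3 [RETRY]
9. CAS T3 → mem=5 r[T3]=4 [OK]
10. CAS T2 → mem=5 r[T2]=3 [RETRY]
11. LOAD T3 → mem=5 r[T3]=5 [LOAD]
12. LOAD T2 → mem=5 r[T2]=5 [LOAD]
13. CAS T2 → mem=6 r[T2]=5 [OK]
14. CAS T3 → mem=6 r[T3]=5 [RETRY]
15. LOAD T3 → mem=6 r[T3]=6 [LOAD]
16. CAS T3 → mem=7 r[T3]=6 [OK]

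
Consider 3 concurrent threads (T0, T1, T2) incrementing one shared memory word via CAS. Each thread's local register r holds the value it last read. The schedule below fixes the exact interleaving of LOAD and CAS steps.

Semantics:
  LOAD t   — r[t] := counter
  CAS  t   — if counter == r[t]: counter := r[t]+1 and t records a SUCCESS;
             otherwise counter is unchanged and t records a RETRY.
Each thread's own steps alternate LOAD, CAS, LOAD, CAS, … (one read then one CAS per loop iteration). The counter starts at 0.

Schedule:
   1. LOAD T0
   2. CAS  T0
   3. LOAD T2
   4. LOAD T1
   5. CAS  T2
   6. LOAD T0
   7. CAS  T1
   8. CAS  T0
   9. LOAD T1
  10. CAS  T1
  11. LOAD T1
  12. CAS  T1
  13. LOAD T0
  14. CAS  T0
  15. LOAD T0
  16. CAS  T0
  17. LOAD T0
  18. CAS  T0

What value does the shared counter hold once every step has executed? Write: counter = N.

counter = 8

T0 LOAD — after: cnt=0, r=0 — load
T0 CAS — after: cnt=1, r=0 — ok
T2 LOAD — after: cnt=1, r=1 — load
T1 LOAD — after: cnt=1, r=1 — load
T2 CAS — after: cnt=2, r=1 — ok
T0 LOAD — after: cnt=2, r=2 — load
T1 CAS — after: cnt=2, r=1 — retry
T0 CAS — after: cnt=3, r=2 — ok
T1 LOAD — after: cnt=3, r=3 — load
T1 CAS — after: cnt=4, r=3 — ok
T1 LOAD — after: cnt=4, r=4 — load
T1 CAS — after: cnt=5, r=4 — ok
T0 LOAD — after: cnt=5, r=5 — load
T0 CAS — after: cnt=6, r=5 — ok
T0 LOAD — after: cnt=6, r=6 — load
T0 CAS — after: cnt=7, r=6 — ok
T0 LOAD — after: cnt=7, r=7 — load
T0 CAS — after: cnt=8, r=7 — ok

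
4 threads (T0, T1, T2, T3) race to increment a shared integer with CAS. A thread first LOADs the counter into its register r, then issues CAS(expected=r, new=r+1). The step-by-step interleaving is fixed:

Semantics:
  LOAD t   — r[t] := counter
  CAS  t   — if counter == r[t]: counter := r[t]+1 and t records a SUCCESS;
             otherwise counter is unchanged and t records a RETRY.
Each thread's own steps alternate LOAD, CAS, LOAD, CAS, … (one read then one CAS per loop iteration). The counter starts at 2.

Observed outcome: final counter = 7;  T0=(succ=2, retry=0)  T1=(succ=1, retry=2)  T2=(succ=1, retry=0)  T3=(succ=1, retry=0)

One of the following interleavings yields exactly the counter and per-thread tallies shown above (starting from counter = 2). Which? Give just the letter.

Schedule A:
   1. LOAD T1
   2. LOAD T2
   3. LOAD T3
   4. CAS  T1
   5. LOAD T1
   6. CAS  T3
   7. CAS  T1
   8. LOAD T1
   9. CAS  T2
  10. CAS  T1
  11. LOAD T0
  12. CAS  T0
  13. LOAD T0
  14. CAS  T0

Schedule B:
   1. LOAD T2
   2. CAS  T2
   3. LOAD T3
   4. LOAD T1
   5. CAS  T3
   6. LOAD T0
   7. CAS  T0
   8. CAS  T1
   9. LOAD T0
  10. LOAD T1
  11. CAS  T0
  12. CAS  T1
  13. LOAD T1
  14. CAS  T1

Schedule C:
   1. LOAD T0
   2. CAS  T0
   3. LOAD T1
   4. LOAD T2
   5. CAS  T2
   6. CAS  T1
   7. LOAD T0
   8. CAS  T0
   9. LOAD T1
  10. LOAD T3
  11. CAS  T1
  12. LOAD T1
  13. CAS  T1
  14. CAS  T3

B

Tracing schedule B:
   1) LOAD T2:  M=2  r_T2=2
   2) CAS  T2:  M=3  r_T2=2 ✓
   3) LOAD T3:  M=3  r_T3=3
   4) LOAD T1:  M=3  r_T1=3
   5) CAS  T3:  M=4  r_T3=3 ✓
   6) LOAD T0:  M=4  r_T0=4
   7) CAS  T0:  M=5  r_T0=4 ✓
   8) CAS  T1:  M=5  r_T1=3 ✗
   9) LOAD T0:  M=5  r_T0=5
  10) LOAD T1:  M=5  r_T1=5
  11) CAS  T0:  M=6  r_T0=5 ✓
  12) CAS  T1:  M=6  r_T1=5 ✗
  13) LOAD T1:  M=6  r_T1=6
  14) CAS  T1:  M=7  r_T1=6 ✓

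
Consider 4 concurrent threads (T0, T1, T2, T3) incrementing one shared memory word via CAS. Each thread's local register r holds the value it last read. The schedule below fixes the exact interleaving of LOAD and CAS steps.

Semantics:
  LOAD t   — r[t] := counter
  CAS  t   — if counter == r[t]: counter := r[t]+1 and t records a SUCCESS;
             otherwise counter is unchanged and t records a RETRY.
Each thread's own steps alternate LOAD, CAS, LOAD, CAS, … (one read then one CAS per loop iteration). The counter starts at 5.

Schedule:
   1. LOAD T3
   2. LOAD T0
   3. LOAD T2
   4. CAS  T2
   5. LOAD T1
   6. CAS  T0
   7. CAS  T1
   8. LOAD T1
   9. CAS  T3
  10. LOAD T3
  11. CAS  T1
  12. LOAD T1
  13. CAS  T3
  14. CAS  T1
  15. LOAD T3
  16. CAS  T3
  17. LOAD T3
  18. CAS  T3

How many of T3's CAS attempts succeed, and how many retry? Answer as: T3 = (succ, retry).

[1] T3.load  rd  (counter 5, T3.r 5)
[2] T0.load  rd  (counter 5, T0.r 5)
[3] T2.load  rd  (counter 5, T2.r 5)
[4] T2.cas  hit  (counter 6, T2.r 5)
[5] T1.load  rd  (counter 6, T1.r 6)
[6] T0.cas  miss  (counter 6, T0.r 5)
[7] T1.cas  hit  (counter 7, T1.r 6)
[8] T1.load  rd  (counter 7, T1.r 7)
[9] T3.cas  miss  (counter 7, T3.r 5)
[10] T3.load  rd  (counter 7, T3.r 7)
[11] T1.cas  hit  (counter 8, T1.r 7)
[12] T1.load  rd  (counter 8, T1.r 8)
[13] T3.cas  miss  (counter 8, T3.r 7)
[14] T1.cas  hit  (counter 9, T1.r 8)
[15] T3.load  rd  (counter 9, T3.r 9)
[16] T3.cas  hit  (counter 10, T3.r 9)
[17] T3.load  rd  (counter 10, T3.r 10)
[18] T3.cas  hit  (counter 11, T3.r 10)

T3 = (2, 2)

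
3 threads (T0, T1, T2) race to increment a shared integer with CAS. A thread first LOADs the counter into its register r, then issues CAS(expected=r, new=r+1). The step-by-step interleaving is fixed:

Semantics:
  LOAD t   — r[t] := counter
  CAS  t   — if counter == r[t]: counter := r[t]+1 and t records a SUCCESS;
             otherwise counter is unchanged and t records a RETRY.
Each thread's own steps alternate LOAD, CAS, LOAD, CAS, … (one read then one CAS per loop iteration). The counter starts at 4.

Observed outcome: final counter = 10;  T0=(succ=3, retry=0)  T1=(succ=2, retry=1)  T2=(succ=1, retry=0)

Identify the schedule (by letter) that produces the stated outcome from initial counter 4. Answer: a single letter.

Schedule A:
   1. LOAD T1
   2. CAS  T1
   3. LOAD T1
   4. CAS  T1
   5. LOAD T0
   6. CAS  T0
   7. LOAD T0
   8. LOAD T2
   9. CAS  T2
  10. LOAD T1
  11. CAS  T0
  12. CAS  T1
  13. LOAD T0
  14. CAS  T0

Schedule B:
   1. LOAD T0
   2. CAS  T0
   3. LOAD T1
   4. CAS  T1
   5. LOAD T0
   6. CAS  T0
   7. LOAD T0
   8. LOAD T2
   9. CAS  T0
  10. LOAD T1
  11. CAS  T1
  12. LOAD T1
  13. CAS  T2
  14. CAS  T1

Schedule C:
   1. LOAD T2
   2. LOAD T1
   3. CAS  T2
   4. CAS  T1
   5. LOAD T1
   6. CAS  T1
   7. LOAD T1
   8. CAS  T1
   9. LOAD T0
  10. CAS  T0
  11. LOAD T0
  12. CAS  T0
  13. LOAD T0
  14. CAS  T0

Run C:
T2 LOAD — after: cnt=4, r=4 — load
T1 LOAD — after: cnt=4, r=4 — load
T2 CAS — after: cnt=5, r=4 — ok
T1 CAS — after: cnt=5, r=4 — retry
T1 LOAD — after: cnt=5, r=5 — load
T1 CAS — after: cnt=6, r=5 — ok
T1 LOAD — after: cnt=6, r=6 — load
T1 CAS — after: cnt=7, r=6 — ok
T0 LOAD — after: cnt=7, r=7 — load
T0 CAS — after: cnt=8, r=7 — ok
T0 LOAD — after: cnt=8, r=8 — load
T0 CAS — after: cnt=9, r=8 — ok
T0 LOAD — after: cnt=9, r=9 — load
T0 CAS — after: cnt=10, r=9 — ok

C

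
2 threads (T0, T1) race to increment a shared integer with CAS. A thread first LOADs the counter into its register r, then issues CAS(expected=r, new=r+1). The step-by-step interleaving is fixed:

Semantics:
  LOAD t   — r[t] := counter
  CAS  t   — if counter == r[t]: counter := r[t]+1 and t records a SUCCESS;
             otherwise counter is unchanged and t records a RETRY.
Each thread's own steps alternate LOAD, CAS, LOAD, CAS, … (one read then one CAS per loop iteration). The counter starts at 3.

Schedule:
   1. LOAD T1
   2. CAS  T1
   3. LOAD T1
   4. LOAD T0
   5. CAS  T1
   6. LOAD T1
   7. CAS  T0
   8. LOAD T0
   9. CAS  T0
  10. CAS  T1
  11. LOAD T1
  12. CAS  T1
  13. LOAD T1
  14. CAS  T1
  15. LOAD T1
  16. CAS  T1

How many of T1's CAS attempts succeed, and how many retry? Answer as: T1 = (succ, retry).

#1 T1 reads 3
#2 T1 CAS(3→4) writes; counter now 4
#3 T1 reads 4
#4 T0 reads 4
#5 T1 CAS(4→5) writes; counter now 5
#6 T1 reads 5
#7 T0 CAS(4→5) fails; counter now 5
#8 T0 reads 5
#9 T0 CAS(5→6) writes; counter now 6
#10 T1 CAS(5→6) fails; counter now 6
#11 T1 reads 6
#12 T1 CAS(6→7) writes; counter now 7
#13 T1 reads 7
#14 T1 CAS(7→8) writes; counter now 8
#15 T1 reads 8
#16 T1 CAS(8→9) writes; counter now 9

T1 = (5, 1)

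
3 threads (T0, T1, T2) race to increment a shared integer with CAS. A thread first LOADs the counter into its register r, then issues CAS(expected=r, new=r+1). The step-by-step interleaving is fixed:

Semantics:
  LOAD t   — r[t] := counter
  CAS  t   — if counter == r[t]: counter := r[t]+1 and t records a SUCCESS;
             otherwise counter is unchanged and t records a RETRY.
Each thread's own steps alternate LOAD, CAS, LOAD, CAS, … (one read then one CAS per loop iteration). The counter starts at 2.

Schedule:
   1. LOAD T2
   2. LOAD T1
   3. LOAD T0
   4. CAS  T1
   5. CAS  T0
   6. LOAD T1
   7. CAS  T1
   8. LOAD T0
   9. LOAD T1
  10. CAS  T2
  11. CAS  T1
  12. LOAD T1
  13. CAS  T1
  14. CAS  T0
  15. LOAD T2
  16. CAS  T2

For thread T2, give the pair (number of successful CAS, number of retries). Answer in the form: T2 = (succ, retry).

step 1: T2 LOAD ⇒ load; ctr=2 reg=2
step 2: T1 LOAD ⇒ load; ctr=2 reg=2
step 3: T0 LOAD ⇒ load; ctr=2 reg=2
step 4: T1 CAS ⇒ ok; ctr=3 reg=2
step 5: T0 CAS ⇒ retry; ctr=3 reg=2
step 6: T1 LOAD ⇒ load; ctr=3 reg=3
step 7: T1 CAS ⇒ ok; ctr=4 reg=3
step 8: T0 LOAD ⇒ load; ctr=4 reg=4
step 9: T1 LOAD ⇒ load; ctr=4 reg=4
step 10: T2 CAS ⇒ retry; ctr=4 reg=2
step 11: T1 CAS ⇒ ok; ctr=5 reg=4
step 12: T1 LOAD ⇒ load; ctr=5 reg=5
step 13: T1 CAS ⇒ ok; ctr=6 reg=5
step 14: T0 CAS ⇒ retry; ctr=6 reg=4
step 15: T2 LOAD ⇒ load; ctr=6 reg=6
step 16: T2 CAS ⇒ ok; ctr=7 reg=6

T2 = (1, 1)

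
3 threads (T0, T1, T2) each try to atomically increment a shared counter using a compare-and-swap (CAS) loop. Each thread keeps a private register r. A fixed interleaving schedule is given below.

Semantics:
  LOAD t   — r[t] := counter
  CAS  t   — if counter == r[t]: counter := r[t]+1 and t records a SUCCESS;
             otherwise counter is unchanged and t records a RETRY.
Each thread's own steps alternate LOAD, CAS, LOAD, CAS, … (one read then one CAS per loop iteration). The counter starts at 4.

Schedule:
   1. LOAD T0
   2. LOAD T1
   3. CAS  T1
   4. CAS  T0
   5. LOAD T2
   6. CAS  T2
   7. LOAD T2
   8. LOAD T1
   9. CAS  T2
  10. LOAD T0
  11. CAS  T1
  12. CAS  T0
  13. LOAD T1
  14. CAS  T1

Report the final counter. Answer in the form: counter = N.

counter = 9

   1) LOAD T0:  M=4  r_T0=4
   2) LOAD T1:  M=4  r_T1=4
   3) CAS  T1:  M=5  r_T1=4 ✓
   4) CAS  T0:  M=5  r_T0=4 ✗
   5) LOAD T2:  M=5  r_T2=5
   6) CAS  T2:  M=6  r_T2=5 ✓
   7) LOAD T2:  M=6  r_T2=6
   8) LOAD T1:  M=6  r_T1=6
   9) CAS  T2:  M=7  r_T2=6 ✓
  10) LOAD T0:  M=7  r_T0=7
  11) CAS  T1:  M=7  r_T1=6 ✗
  12) CAS  T0:  M=8  r_T0=7 ✓
  13) LOAD T1:  M=8  r_T1=8
  14) CAS  T1:  M=9  r_T1=8 ✓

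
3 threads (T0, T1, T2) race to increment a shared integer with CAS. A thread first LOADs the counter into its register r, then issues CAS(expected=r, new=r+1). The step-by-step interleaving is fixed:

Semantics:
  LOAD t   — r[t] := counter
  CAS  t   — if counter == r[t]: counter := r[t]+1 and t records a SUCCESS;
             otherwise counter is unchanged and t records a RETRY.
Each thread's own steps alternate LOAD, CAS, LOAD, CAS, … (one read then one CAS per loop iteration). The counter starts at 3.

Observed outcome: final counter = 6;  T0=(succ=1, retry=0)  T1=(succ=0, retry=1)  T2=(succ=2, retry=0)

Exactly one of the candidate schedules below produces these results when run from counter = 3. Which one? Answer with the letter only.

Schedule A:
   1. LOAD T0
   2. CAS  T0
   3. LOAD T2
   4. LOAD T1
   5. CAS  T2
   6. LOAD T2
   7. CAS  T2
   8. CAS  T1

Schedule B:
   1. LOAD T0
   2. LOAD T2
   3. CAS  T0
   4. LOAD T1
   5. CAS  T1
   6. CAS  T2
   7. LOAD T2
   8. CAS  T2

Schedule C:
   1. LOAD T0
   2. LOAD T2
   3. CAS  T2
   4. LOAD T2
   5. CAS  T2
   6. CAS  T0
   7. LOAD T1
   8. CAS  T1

A

Tracing schedule A:
[1] T0.load  rd  (counter 3, T0.r 3)
[2] T0.cas  hit  (counter 4, T0.r 3)
[3] T2.load  rd  (counter 4, T2.r 4)
[4] T1.load  rd  (counter 4, T1.r 4)
[5] T2.cas  hit  (counter 5, T2.r 4)
[6] T2.load  rd  (counter 5, T2.r 5)
[7] T2.cas  hit  (counter 6, T2.r 5)
[8] T1.cas  miss  (counter 6, T1.r 4)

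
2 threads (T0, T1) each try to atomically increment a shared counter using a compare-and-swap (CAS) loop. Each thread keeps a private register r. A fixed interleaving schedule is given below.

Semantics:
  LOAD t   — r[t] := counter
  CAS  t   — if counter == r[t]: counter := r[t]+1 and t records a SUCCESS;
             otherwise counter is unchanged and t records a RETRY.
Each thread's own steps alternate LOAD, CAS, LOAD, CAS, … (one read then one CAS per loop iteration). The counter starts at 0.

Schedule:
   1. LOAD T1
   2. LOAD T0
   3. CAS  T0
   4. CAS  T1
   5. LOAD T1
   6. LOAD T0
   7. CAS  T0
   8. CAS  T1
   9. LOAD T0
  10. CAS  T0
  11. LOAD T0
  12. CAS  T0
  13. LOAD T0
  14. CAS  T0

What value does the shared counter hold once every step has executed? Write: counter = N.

   1) LOAD T1:  M=0  r_T1=0
   2) LOAD T0:  M=0  r_T0=0
   3) CAS  T0:  M=1  r_T0=0 ✓
   4) CAS  T1:  M=1  r_T1=0 ✗
   5) LOAD T1:  M=1  r_T1=1
   6) LOAD T0:  M=1  r_T0=1
   7) CAS  T0:  M=2  r_T0=1 ✓
   8) CAS  T1:  M=2  r_T1=1 ✗
   9) LOAD T0:  M=2  r_T0=2
  10) CAS  T0:  M=3  r_T0=2 ✓
  11) LOAD T0:  M=3  r_T0=3
  12) CAS  T0:  M=4  r_T0=3 ✓
  13) LOAD T0:  M=4  r_T0=4
  14) CAS  T0:  M=5  r_T0=4 ✓

counter = 5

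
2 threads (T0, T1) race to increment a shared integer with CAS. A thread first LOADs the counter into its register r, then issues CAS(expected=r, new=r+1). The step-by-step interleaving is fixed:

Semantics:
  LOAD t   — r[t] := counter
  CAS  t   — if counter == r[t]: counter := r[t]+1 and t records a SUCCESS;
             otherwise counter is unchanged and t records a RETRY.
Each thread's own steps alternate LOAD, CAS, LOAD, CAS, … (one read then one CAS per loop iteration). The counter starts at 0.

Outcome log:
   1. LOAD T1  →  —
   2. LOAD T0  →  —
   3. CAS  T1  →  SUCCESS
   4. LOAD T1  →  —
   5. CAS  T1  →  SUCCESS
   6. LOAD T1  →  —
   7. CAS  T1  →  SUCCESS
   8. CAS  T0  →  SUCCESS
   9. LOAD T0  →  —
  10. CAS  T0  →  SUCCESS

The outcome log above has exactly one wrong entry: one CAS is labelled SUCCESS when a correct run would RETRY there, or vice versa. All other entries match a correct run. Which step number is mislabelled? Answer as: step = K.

Reference trace:
[1] T1.load  rd  (counter 0, T1.r 0)
[2] T0.load  rd  (counter 0, T0.r 0)
[3] T1.cas  hit  (counter 1, T1.r 0)
[4] T1.load  rd  (counter 1, T1.r 1)
[5] T1.cas  hit  (counter 2, T1.r 1)
[6] T1.load  rd  (counter 2, T1.r 2)
[7] T1.cas  hit  (counter 3, T1.r 2)
[8] T0.cas  miss  (counter 3, T0.r 0)
[9] T0.load  rd  (counter 3, T0.r 3)
[10] T0.cas  hit  (counter 4, T0.r 3)
Flip is step 8.

step = 8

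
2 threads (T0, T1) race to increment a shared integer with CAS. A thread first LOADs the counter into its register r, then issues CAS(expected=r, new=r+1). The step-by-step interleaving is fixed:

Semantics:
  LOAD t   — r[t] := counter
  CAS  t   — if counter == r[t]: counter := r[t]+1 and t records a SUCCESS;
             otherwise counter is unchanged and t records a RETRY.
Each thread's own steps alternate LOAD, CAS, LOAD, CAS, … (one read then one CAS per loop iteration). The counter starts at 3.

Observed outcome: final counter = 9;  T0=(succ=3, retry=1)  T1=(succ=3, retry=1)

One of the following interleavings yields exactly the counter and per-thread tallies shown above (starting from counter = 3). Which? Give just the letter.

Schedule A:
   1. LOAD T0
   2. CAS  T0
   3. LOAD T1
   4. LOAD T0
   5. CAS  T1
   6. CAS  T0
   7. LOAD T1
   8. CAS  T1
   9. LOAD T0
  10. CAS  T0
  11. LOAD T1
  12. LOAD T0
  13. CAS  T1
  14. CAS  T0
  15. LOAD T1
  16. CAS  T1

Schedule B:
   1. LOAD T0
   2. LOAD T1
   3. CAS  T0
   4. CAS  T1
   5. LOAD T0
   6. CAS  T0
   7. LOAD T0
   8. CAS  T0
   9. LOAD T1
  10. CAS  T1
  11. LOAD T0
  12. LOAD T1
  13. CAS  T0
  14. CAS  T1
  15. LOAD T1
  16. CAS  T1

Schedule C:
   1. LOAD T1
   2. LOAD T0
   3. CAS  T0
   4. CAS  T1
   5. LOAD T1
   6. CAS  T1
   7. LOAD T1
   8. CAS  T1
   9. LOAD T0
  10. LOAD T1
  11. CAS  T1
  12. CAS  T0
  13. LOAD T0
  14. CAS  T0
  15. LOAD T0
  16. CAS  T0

C

Simulating candidate C:
1. LOAD T1 → mem=3 r[T1]=3 [LOAD]
2. LOAD T0 → mem=3 r[T0]=3 [LOAD]
3. CAS T0 → mem=4 r[T0]=3 [OK]
4. CAS T1 → mem=4 r[T1]=3 [RETRY]
5. LOAD T1 → mem=4 r[T1]=4 [LOAD]
6. CAS T1 → mem=5 r[T1]=4 [OK]
7. LOAD T1 → mem=5 r[T1]=5 [LOAD]
8. CAS T1 → mem=6 r[T1]=5 [OK]
9. LOAD T0 → mem=6 r[T0]=6 [LOAD]
10. LOAD T1 → mem=6 r[T1]=6 [LOAD]
11. CAS T1 → mem=7 r[T1]=6 [OK]
12. CAS T0 → mem=7 r[T0]=6 [RETRY]
13. LOAD T0 → mem=7 r[T0]=7 [LOAD]
14. CAS T0 → mem=8 r[T0]=7 [OK]
15. LOAD T0 → mem=8 r[T0]=8 [LOAD]
16. CAS T0 → mem=9 r[T0]=8 [OK]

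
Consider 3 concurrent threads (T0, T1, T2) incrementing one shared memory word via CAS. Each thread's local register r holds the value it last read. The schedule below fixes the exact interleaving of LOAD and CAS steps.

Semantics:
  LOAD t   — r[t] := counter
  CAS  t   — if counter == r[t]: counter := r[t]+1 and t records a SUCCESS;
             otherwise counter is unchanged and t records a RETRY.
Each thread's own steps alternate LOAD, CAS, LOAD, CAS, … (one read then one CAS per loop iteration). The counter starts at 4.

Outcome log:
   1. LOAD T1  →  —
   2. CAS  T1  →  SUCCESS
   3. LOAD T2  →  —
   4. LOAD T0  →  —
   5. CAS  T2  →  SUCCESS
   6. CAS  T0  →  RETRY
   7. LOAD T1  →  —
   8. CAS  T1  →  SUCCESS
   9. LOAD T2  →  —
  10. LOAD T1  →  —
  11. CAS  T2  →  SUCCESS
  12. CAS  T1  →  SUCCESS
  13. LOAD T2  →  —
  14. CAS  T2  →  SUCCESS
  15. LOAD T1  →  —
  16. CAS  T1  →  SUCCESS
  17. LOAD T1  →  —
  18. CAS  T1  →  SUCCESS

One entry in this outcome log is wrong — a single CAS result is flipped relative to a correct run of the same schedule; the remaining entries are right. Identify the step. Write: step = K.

step = 12

Re-executing:
T1 LOAD — after: cnt=4, r=4 — load
T1 CAS — after: cnt=5, r=4 — ok
T2 LOAD — after: cnt=5, r=5 — load
T0 LOAD — after: cnt=5, r=5 — load
T2 CAS — after: cnt=6, r=5 — ok
T0 CAS — after: cnt=6, r=5 — retry
T1 LOAD — after: cnt=6, r=6 — load
T1 CAS — after: cnt=7, r=6 — ok
T2 LOAD — after: cnt=7, r=7 — load
T1 LOAD — after: cnt=7, r=7 — load
T2 CAS — after: cnt=8, r=7 — ok
T1 CAS — after: cnt=8, r=7 — retry
T2 LOAD — after: cnt=8, r=8 — load
T2 CAS — after: cnt=9, r=8 — ok
T1 LOAD — after: cnt=9, r=9 — load
T1 CAS — after: cnt=10, r=9 — ok
T1 LOAD — after: cnt=10, r=10 — load
T1 CAS — after: cnt=11, r=10 — ok
Mismatch at 12.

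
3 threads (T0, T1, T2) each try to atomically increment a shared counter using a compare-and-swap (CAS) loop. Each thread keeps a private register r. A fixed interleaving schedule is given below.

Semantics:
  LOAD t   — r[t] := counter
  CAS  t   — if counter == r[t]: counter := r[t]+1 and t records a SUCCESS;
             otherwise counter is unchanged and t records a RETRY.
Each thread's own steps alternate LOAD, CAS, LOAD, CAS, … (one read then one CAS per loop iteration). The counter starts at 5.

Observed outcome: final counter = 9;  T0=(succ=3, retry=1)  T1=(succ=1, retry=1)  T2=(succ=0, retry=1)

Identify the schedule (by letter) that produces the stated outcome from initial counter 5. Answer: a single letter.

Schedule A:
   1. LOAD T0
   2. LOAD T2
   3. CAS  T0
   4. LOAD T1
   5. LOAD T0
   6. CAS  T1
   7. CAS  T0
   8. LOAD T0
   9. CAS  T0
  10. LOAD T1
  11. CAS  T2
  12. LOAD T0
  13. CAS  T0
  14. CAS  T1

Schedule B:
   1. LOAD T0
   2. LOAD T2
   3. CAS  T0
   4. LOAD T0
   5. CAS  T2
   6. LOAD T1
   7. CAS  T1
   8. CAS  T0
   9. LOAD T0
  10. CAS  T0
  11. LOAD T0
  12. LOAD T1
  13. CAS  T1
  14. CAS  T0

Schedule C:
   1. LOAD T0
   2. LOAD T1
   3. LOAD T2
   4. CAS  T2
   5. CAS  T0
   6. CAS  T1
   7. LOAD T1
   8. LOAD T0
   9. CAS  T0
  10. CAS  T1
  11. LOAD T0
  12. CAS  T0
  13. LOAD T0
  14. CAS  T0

Simulating candidate A:
1. LOAD T0 → mem=5 r[T0]=5 [LOAD]
2. LOAD T2 → mem=5 r[T2]=5 [LOAD]
3. CAS T0 → mem=6 r[T0]=5 [OK]
4. LOAD T1 → mem=6 r[T1]=6 [LOAD]
5. LOAD T0 → mem=6 r[T0]=6 [LOAD]
6. CAS T1 → mem=7 r[T1]=6 [OK]
7. CAS T0 → mem=7 r[T0]=6 [RETRY]
8. LOAD T0 → mem=7 r[T0]=7 [LOAD]
9. CAS T0 → mem=8 r[T0]=7 [OK]
10. LOAD T1 → mem=8 r[T1]=8 [LOAD]
11. CAS T2 → mem=8 r[T2]=5 [RETRY]
12. LOAD T0 → mem=8 r[T0]=8 [LOAD]
13. CAS T0 → mem=9 r[T0]=8 [OK]
14. CAS T1 → mem=9 r[T1]=8 [RETRY]

A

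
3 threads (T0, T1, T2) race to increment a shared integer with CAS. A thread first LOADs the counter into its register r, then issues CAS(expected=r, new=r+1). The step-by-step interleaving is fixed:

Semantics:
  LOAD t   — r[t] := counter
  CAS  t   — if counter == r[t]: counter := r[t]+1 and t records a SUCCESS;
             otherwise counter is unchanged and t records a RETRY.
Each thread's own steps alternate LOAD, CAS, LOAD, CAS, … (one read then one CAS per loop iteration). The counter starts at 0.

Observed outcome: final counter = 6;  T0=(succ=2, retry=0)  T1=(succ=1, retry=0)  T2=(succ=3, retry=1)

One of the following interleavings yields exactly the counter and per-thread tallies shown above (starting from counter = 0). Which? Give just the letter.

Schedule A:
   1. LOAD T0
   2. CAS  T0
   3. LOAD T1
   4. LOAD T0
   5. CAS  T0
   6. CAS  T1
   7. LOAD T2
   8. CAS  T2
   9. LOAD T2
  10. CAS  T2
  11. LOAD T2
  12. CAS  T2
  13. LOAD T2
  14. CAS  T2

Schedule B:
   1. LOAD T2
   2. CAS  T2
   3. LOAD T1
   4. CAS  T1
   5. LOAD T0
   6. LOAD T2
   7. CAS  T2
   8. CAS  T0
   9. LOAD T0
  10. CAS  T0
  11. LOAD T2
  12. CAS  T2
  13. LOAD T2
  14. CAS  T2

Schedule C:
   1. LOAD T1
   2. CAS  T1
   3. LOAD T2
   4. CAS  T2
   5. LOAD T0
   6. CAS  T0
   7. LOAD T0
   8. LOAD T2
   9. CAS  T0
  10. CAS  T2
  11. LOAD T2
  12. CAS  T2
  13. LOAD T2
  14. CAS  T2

Simulating candidate C:
[1] T1.load  rd  (counter 0, T1.r 0)
[2] T1.cas  hit  (counter 1, T1.r 0)
[3] T2.load  rd  (counter 1, T2.r 1)
[4] T2.cas  hit  (counter 2, T2.r 1)
[5] T0.load  rd  (counter 2, T0.r 2)
[6] T0.cas  hit  (counter 3, T0.r 2)
[7] T0.load  rd  (counter 3, T0.r 3)
[8] T2.load  rd  (counter 3, T2.r 3)
[9] T0.cas  hit  (counter 4, T0.r 3)
[10] T2.cas  miss  (counter 4, T2.r 3)
[11] T2.load  rd  (counter 4, T2.r 4)
[12] T2.cas  hit  (counter 5, T2.r 4)
[13] T2.load  rd  (counter 5, T2.r 5)
[14] T2.cas  hit  (counter 6, T2.r 5)

C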